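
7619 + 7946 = 15565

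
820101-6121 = 813980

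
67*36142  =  2421514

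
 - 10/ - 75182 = 5/37591 = 0.00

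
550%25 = 0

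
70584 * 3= 211752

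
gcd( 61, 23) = 1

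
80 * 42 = 3360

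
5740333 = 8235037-2494704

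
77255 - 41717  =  35538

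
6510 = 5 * 1302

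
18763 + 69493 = 88256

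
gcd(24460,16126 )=2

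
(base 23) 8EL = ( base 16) 11df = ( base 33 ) 46L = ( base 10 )4575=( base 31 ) 4NI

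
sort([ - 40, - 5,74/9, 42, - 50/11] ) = [ - 40,  -  5,- 50/11 , 74/9,42]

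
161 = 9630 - 9469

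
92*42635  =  3922420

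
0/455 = 0  =  0.00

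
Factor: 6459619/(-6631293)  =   - 3^( - 1)*23^2* 12211^1*2210431^(  -  1)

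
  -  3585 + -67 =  - 3652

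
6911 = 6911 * 1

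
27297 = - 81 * ( - 337)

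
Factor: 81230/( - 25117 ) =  - 2^1*5^1*8123^1*25117^( - 1)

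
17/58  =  17/58 = 0.29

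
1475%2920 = 1475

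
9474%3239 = 2996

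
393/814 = 393/814 =0.48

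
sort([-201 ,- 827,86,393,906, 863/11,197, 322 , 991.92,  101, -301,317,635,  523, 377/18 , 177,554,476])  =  [ - 827, - 301,-201,377/18, 863/11,86, 101, 177,197,317,322 , 393,476,523 , 554,635,906,991.92 ] 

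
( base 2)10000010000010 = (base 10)8322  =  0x2082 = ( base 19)1410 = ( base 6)102310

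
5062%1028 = 950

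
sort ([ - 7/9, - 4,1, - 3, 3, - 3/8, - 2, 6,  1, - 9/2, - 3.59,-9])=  [ - 9, - 9/2,-4 ,-3.59, - 3, - 2, - 7/9, - 3/8,  1, 1, 3,6] 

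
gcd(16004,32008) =16004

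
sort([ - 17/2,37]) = [ - 17/2,37]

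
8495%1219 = 1181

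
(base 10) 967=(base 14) 4d1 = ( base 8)1707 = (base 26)1b5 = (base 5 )12332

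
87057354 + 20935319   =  107992673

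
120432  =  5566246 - 5445814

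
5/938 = 5/938=0.01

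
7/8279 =7/8279 = 0.00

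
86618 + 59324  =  145942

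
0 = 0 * 58027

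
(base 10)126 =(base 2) 1111110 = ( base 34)3O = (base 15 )86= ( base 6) 330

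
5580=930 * 6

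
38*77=2926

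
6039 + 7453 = 13492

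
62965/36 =1749+1/36  =  1749.03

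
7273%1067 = 871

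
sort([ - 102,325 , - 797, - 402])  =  [ - 797 , - 402,-102, 325] 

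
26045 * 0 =0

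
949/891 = 949/891 = 1.07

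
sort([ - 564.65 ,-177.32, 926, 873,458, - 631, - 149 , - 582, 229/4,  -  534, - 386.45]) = [ - 631, - 582, - 564.65, -534,-386.45, - 177.32,-149,  229/4,458,873,926 ] 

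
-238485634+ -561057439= - 799543073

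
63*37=2331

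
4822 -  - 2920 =7742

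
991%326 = 13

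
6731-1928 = 4803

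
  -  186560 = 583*( - 320) 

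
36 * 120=4320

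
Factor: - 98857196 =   -  2^2*24714299^1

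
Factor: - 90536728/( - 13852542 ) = 2^2 * 3^( - 1 )*11^( - 1 )*209887^ ( - 1) * 11317091^1 = 45268364/6926271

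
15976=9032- - 6944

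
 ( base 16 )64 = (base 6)244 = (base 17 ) 5F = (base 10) 100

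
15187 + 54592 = 69779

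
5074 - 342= 4732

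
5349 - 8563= -3214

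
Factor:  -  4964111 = - 19^2*13751^1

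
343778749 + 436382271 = 780161020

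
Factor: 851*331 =23^1*37^1*331^1 = 281681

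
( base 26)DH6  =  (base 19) 16b2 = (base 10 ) 9236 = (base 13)4286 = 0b10010000010100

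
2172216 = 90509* 24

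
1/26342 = 1/26342 = 0.00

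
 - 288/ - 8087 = 288/8087 = 0.04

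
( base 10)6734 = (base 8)15116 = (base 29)806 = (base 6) 51102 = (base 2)1101001001110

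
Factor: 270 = 2^1*3^3*5^1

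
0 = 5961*0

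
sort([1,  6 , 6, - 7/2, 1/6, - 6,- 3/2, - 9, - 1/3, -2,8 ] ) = [ - 9, - 6, - 7/2, - 2,-3/2, - 1/3,1/6, 1,  6,  6, 8]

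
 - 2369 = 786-3155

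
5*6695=33475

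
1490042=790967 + 699075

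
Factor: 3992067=3^2*443563^1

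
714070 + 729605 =1443675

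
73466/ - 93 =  - 790 + 4/93 = - 789.96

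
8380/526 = 4190/263 = 15.93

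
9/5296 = 9/5296=0.00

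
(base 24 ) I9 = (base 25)hg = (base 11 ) 371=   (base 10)441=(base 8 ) 671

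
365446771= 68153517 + 297293254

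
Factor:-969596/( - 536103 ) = 2^2*3^( - 2) * 59567^( - 1)*242399^1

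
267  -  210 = 57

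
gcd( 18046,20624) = 2578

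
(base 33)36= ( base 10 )105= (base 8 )151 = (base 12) 89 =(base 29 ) 3I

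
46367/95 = 488+ 7/95=488.07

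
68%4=0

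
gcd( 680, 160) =40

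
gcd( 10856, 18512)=8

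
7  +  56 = 63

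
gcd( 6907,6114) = 1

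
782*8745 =6838590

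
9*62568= 563112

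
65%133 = 65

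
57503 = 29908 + 27595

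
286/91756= 143/45878= 0.00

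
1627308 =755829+871479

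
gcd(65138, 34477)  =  1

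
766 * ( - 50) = -38300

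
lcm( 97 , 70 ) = 6790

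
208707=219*953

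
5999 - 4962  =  1037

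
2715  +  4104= 6819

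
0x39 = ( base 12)49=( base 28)21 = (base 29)1S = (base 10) 57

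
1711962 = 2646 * 647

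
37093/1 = 37093 = 37093.00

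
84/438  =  14/73= 0.19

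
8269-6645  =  1624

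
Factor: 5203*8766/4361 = 2^1*3^2*7^( - 2 )*11^2*43^1*89^( -1 )*487^1 = 45609498/4361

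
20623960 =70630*292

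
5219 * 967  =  5046773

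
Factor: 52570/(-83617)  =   - 2^1*5^1*7^1*751^1*83617^( - 1 )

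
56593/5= 56593/5=11318.60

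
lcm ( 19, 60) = 1140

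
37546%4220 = 3786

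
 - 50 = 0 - 50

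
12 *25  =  300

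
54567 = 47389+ 7178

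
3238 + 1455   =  4693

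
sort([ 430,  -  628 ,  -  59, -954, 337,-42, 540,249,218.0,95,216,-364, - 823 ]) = [-954 , - 823, - 628,-364 , - 59, - 42 , 95,  216,  218.0,249,337,  430, 540 ]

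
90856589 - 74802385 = 16054204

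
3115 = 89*35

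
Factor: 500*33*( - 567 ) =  - 9355500 = - 2^2*3^5*5^3*7^1*11^1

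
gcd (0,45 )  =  45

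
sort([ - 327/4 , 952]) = [ - 327/4, 952]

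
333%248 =85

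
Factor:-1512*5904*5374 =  - 47972881152 = - 2^8*3^5* 7^1  *  41^1*2687^1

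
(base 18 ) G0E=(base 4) 1101032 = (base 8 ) 12116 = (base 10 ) 5198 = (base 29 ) 657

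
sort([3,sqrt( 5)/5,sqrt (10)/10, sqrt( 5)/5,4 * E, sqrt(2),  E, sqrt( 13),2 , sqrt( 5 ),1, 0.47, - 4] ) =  [ - 4,sqrt( 10)/10,sqrt ( 5 )/5 , sqrt( 5)/5, 0.47,1,sqrt( 2 ),2,sqrt( 5 ), E,3,sqrt( 13), 4*E]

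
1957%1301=656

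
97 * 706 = 68482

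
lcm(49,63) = 441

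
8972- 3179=5793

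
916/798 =458/399 = 1.15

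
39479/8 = 39479/8 = 4934.88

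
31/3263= 31/3263  =  0.01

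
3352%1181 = 990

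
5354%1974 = 1406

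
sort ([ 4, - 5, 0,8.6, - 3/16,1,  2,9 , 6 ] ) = [ - 5, -3/16, 0,  1, 2,  4, 6,8.6,9]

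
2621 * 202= 529442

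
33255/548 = 33255/548  =  60.68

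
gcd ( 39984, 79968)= 39984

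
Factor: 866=2^1*433^1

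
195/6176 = 195/6176 = 0.03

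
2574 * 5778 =14872572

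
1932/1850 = 966/925 = 1.04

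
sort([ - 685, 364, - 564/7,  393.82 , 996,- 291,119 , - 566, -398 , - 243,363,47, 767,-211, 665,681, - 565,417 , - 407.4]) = [ -685, - 566,-565,-407.4, - 398, - 291, - 243, - 211, - 564/7,47,119, 363, 364,393.82,417,665,  681,767, 996 ]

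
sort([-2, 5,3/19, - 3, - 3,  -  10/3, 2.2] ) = [- 10/3, - 3,-3,- 2,3/19,  2.2, 5 ]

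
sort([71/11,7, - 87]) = [ - 87,71/11 , 7 ]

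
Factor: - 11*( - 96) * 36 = 2^7 * 3^3*11^1=38016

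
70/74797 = 70/74797 = 0.00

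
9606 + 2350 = 11956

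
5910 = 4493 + 1417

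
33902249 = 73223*463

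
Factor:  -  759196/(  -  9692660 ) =189799/2423165 = 5^ ( - 1 )*19^( - 1 ) * 23^(-1 ) *1109^(-1 ) *189799^1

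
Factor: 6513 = 3^1 * 13^1* 167^1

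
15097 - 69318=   -  54221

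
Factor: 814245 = 3^1 * 5^1*19^1*2857^1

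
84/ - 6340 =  - 1 + 1564/1585 = - 0.01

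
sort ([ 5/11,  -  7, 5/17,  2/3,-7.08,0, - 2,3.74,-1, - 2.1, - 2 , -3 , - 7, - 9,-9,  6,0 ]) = [ - 9, - 9, - 7.08,-7, - 7, - 3, - 2.1, - 2, - 2, - 1, 0,0, 5/17, 5/11,  2/3, 3.74,6 ]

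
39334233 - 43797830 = - 4463597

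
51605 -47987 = 3618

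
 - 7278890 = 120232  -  7399122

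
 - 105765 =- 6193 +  - 99572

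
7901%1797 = 713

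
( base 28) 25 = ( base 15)41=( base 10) 61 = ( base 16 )3D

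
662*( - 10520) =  - 6964240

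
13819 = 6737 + 7082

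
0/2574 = 0 = 0.00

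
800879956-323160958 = 477718998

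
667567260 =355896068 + 311671192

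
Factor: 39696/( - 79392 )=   -  2^ ( - 1 )  =  - 1/2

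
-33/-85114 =33/85114 = 0.00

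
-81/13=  - 7 + 10/13  =  -6.23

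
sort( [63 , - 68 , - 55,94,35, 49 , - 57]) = [ - 68, - 57,-55,35,49, 63,94 ] 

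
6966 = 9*774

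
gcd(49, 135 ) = 1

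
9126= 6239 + 2887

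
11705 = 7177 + 4528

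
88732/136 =652+15/34 = 652.44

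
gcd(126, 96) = 6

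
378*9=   3402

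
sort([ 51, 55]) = [51, 55]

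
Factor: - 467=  - 467^1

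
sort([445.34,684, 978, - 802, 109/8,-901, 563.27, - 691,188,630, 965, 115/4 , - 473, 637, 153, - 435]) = [ - 901, -802,  -  691, - 473, -435, 109/8, 115/4,153,  188 , 445.34, 563.27,630, 637, 684,965, 978 ] 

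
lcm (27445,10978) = 54890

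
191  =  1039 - 848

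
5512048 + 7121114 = 12633162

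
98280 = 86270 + 12010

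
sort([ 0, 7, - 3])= [ - 3, 0, 7 ]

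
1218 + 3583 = 4801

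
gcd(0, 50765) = 50765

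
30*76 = 2280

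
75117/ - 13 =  -75117/13 = - 5778.23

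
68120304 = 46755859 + 21364445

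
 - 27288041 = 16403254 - 43691295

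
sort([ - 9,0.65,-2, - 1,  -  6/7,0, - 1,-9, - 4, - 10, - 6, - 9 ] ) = [-10, - 9,-9,-9, - 6, - 4,-2, - 1,- 1 , - 6/7 , 0,0.65 ] 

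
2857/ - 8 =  - 358 + 7/8= - 357.12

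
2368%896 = 576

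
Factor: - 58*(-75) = 4350 =2^1*3^1*5^2 * 29^1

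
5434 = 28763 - 23329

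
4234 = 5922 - 1688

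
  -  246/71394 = -41/11899 = - 0.00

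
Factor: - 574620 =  - 2^2* 3^1*5^1*61^1* 157^1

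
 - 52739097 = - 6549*8053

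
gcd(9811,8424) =1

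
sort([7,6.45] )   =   [ 6.45,7 ] 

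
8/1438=4/719 = 0.01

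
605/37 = 605/37 = 16.35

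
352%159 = 34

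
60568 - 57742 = 2826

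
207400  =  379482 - 172082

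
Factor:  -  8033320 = - 2^3*5^1*229^1 * 877^1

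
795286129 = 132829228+662456901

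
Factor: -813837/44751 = - 7^( - 1 )*2131^( - 1)*271279^1 = - 271279/14917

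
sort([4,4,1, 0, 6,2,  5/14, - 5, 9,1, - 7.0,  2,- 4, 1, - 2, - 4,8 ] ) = [  -  7.0, - 5, - 4, - 4, - 2,0,5/14,1 , 1,1,2,2, 4,  4, 6, 8, 9] 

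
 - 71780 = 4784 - 76564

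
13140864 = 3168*4148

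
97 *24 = 2328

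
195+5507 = 5702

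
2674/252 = 191/18=10.61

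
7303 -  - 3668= 10971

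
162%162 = 0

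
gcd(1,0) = 1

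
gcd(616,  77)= 77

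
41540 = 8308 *5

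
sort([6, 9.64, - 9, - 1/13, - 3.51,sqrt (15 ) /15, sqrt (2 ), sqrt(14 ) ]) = [-9,-3.51, - 1/13, sqrt(15 )/15, sqrt( 2 ), sqrt(14 ), 6,  9.64]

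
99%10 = 9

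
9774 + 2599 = 12373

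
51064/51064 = 1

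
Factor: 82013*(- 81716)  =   - 2^2*31^1 * 659^1*82013^1= -6701774308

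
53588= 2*26794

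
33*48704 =1607232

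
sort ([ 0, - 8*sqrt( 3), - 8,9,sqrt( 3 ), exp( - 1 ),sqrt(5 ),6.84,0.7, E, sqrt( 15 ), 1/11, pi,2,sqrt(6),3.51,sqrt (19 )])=[-8*sqrt( 3), - 8,0,1/11,exp ( - 1),0.7, sqrt(3),2,sqrt(5 ),sqrt(6),E , pi,3.51,  sqrt( 15),sqrt(19), 6.84 , 9] 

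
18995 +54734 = 73729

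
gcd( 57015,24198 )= 3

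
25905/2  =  25905/2 = 12952.50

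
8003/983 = 8003/983 = 8.14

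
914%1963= 914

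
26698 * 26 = 694148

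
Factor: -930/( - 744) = 5/4 = 2^( - 2)*5^1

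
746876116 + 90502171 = 837378287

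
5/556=5/556 = 0.01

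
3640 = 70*52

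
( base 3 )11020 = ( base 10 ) 114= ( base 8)162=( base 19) 60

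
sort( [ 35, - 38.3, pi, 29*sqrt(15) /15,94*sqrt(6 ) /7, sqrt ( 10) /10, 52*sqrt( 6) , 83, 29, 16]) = [ - 38.3, sqrt ( 10 ) /10, pi, 29*sqrt ( 15 ) /15, 16 , 29, 94 * sqrt( 6)/7, 35, 83, 52*sqrt(6 )]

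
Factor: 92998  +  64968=2^1*19^1 *4157^1=157966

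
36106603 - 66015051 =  - 29908448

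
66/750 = 11/125 = 0.09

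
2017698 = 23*87726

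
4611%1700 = 1211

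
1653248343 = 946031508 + 707216835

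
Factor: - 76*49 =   -  3724 = - 2^2 * 7^2*19^1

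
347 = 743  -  396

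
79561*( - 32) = - 2545952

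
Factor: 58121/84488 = 2^( -3)*7^1* 19^2*23^1*59^ ( - 1 )*179^(-1)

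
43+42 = 85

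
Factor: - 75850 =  - 2^1*5^2*37^1*41^1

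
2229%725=54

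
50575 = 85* 595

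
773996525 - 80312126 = 693684399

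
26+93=119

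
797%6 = 5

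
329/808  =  329/808 = 0.41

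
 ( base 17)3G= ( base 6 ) 151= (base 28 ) 2b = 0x43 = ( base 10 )67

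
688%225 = 13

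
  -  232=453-685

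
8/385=8/385 = 0.02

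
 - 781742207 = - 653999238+-127742969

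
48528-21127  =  27401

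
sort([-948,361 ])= [ -948,  361 ] 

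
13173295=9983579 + 3189716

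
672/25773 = 224/8591 = 0.03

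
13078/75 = 174+28/75 = 174.37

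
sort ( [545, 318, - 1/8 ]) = [ - 1/8, 318, 545]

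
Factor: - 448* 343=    - 153664 = - 2^6*7^4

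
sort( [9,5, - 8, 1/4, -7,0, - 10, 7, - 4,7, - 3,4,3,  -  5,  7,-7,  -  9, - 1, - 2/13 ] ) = [ - 10, - 9,-8, -7 , - 7, - 5, - 4,  -  3, - 1, - 2/13,0, 1/4,3, 4,5,7, 7,7,9 ] 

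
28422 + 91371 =119793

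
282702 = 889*318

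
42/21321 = 14/7107= 0.00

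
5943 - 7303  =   - 1360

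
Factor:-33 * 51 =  - 3^2*11^1*17^1 = - 1683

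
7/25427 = 7/25427 = 0.00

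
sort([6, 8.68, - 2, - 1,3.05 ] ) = [ - 2,-1, 3.05,  6,8.68 ] 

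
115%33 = 16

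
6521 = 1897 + 4624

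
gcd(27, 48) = 3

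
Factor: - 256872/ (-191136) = 973/724 = 2^(-2)*7^1*139^1*181^( - 1) 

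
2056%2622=2056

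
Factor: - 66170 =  - 2^1*5^1 * 13^1*509^1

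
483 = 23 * 21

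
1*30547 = 30547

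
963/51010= 963/51010  =  0.02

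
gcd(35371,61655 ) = 1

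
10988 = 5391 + 5597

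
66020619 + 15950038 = 81970657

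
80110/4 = 20027 + 1/2 =20027.50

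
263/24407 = 263/24407 = 0.01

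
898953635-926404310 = - 27450675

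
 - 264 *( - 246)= 64944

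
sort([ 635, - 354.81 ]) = [ - 354.81,635 ]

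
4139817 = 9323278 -5183461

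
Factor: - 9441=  - 3^2*1049^1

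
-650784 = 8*( - 81348) 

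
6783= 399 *17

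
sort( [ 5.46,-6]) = [ - 6, 5.46 ] 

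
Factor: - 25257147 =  - 3^1*8419049^1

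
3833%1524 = 785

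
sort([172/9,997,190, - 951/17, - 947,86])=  [ - 947, - 951/17,172/9,86, 190,997]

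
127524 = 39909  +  87615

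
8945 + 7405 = 16350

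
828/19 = 43 + 11/19 = 43.58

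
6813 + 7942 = 14755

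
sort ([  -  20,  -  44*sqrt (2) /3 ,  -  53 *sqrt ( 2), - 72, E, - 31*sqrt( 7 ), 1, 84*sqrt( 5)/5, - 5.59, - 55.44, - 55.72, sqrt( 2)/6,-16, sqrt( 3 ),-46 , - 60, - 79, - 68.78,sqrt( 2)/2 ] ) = [  -  31*sqrt(7), - 79,  -  53*sqrt(2), - 72, -68.78 , - 60, - 55.72, - 55.44, -46, - 44*sqrt ( 2 )/3, - 20, - 16, -5.59,sqrt(2)/6, sqrt(2)/2,1, sqrt (3), E,84*sqrt(5 )/5]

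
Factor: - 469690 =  - 2^1*5^1 *13^1 * 3613^1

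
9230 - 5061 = 4169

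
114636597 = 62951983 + 51684614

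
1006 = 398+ 608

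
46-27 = 19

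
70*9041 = 632870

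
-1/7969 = - 1/7969= - 0.00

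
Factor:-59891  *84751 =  - 13^1*17^1*271^1*84751^1 = - 5075822141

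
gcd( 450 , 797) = 1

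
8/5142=4/2571= 0.00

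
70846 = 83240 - 12394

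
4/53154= 2/26577 = 0.00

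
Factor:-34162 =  - 2^1*19^1*29^1*31^1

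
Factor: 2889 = 3^3*107^1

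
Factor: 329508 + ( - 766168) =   -  436660 = - 2^2*5^1 * 7^1*3119^1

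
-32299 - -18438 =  - 13861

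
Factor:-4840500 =-2^2*3^1*5^3*7^1*461^1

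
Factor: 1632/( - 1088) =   -  2^ (-1) * 3^1 = -3/2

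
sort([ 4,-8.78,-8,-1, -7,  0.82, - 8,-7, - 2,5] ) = [ - 8.78 ,- 8 ,-8, - 7,-7,-2,- 1, 0.82,4, 5 ]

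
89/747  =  89/747 = 0.12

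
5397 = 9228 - 3831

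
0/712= 0 = 0.00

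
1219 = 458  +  761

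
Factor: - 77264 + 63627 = -13637 = -13^1*1049^1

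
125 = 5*25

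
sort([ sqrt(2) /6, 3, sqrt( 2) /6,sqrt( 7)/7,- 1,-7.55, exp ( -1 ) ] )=[ - 7.55, - 1, sqrt ( 2)/6,sqrt( 2 )/6, exp( - 1 ), sqrt( 7 ) /7,3]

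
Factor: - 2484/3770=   -  2^1*3^3*5^(-1)*13^( - 1 )*23^1*29^(  -  1) = - 1242/1885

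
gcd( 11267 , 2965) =593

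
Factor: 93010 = 2^1*  5^1*71^1*131^1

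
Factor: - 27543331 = -19^1*1449649^1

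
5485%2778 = 2707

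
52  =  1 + 51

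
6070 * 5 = 30350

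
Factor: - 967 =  - 967^1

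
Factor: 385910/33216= 192955/16608  =  2^( - 5)*3^( - 1)*  5^1*7^1*37^1 * 149^1*173^( - 1) 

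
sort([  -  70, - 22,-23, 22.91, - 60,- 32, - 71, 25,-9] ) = [ - 71, - 70, - 60,- 32,-23, - 22,  -  9,22.91, 25] 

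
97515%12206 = 12073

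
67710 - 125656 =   -  57946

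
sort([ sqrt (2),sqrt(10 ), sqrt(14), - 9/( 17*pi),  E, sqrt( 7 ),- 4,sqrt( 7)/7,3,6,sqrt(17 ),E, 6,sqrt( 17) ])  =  [ - 4, - 9/(17*pi ), sqrt( 7)/7,sqrt(2),sqrt(7),E,E,3,sqrt (10 ) , sqrt(14),  sqrt( 17),sqrt(17),6, 6]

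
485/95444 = 485/95444 = 0.01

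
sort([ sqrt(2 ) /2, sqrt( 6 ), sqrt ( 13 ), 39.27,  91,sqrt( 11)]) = [ sqrt (2)/2,sqrt (6 ),sqrt(11 ), sqrt (13), 39.27, 91]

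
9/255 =3/85  =  0.04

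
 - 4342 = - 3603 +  - 739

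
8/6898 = 4/3449 = 0.00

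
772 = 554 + 218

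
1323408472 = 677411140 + 645997332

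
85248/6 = 14208 = 14208.00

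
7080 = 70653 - 63573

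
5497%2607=283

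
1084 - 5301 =-4217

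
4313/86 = 50+13/86 = 50.15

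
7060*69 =487140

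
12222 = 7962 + 4260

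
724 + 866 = 1590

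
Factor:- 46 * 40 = -2^4*5^1*23^1= -  1840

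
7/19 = 7/19=0.37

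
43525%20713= 2099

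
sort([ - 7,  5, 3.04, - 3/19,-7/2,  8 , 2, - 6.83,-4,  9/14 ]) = [ - 7, - 6.83, - 4, - 7/2, - 3/19, 9/14, 2,3.04, 5  ,  8]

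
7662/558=13 + 68/93 = 13.73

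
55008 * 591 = 32509728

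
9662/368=26 + 47/184 = 26.26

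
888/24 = 37= 37.00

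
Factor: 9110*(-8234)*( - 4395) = 2^2 * 3^1*5^2*23^1* 179^1 * 293^1*911^1 = 329676597300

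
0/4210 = 0 = 0.00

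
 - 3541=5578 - 9119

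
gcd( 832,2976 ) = 32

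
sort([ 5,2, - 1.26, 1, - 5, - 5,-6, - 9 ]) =[  -  9,  -  6, - 5, - 5, -1.26, 1,2,5 ] 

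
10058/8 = 5029/4 = 1257.25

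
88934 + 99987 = 188921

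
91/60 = 1 + 31/60 = 1.52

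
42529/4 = 10632 + 1/4 = 10632.25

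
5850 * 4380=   25623000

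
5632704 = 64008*88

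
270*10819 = 2921130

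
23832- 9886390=-9862558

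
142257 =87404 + 54853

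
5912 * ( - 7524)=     -  44481888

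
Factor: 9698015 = 5^1*1939603^1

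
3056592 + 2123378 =5179970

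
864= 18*48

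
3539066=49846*71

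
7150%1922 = 1384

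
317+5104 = 5421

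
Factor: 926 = 2^1* 463^1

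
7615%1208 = 367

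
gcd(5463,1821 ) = 1821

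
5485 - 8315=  - 2830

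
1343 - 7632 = - 6289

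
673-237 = 436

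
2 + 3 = 5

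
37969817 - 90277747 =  - 52307930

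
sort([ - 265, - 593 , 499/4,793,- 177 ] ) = [ - 593, - 265, - 177,499/4,793] 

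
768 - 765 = 3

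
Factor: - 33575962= -2^1*7^1 * 89^1*26947^1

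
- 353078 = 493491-846569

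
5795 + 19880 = 25675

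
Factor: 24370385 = 5^1*13^1 * 374929^1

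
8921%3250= 2421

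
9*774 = 6966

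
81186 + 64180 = 145366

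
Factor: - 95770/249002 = -5^1*13^(-1) = -  5/13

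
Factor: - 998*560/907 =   -  558880/907 = - 2^5*5^1*7^1*499^1*907^( - 1 )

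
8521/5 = 1704+1/5 = 1704.20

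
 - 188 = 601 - 789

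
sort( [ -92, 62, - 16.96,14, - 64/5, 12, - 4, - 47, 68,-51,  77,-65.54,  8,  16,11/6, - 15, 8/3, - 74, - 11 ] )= [ - 92, - 74 , - 65.54, - 51 , - 47, - 16.96 , - 15, - 64/5,-11, - 4, 11/6, 8/3,8 , 12,14, 16,62,68, 77]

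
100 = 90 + 10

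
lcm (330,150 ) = 1650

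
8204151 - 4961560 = 3242591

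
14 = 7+7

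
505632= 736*687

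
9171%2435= 1866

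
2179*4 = 8716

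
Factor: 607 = 607^1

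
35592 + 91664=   127256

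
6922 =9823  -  2901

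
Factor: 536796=2^2*3^2*13^1 *31^1*37^1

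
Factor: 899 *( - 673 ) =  - 29^1*31^1*673^1 = -605027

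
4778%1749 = 1280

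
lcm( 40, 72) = 360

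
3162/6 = 527 = 527.00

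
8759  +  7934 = 16693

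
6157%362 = 3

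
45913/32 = 45913/32 =1434.78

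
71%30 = 11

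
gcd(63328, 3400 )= 8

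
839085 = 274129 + 564956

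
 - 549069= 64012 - 613081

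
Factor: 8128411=8128411^1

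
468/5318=234/2659 = 0.09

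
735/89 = 735/89 = 8.26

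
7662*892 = 6834504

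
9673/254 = 9673/254  =  38.08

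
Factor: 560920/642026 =740/847 = 2^2*5^1* 7^( - 1)*11^( -2) * 37^1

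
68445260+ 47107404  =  115552664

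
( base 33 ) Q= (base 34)q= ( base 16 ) 1A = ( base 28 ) q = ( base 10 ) 26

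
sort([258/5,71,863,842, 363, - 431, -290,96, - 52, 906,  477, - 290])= [  -  431, - 290,-290, - 52,258/5,71,  96,363,  477,842,863,906 ] 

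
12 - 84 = -72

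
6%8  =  6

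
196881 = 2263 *87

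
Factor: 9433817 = 9433817^1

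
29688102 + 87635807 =117323909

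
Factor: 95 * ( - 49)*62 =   -  2^1*5^1*7^2 * 19^1*31^1 = - 288610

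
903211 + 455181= 1358392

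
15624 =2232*7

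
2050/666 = 3 + 26/333 = 3.08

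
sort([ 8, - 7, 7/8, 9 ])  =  [ - 7 , 7/8,8,9 ] 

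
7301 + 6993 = 14294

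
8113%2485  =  658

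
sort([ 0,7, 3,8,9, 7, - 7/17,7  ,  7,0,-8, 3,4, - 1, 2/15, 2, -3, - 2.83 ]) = [ - 8,  -  3,-2.83, - 1, - 7/17 , 0,0  ,  2/15,  2,  3,  3,  4, 7, 7, 7, 7,8,9]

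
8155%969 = 403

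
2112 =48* 44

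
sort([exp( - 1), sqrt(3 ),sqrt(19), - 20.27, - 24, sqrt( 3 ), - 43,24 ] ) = [ -43, - 24,-20.27, exp(-1 ), sqrt( 3 ), sqrt( 3),sqrt( 19 ),24 ]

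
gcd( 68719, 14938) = 7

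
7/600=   7/600 = 0.01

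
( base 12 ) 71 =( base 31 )2N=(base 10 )85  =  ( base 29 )2r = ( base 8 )125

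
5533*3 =16599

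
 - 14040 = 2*(-7020) 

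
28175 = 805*35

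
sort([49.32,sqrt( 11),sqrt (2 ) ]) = [ sqrt (2 ),sqrt (11),49.32 ]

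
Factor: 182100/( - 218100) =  - 607^1*727^( - 1) = - 607/727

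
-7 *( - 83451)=584157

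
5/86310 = 1/17262 = 0.00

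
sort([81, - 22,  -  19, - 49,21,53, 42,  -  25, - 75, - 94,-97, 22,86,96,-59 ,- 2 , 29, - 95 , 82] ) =[ - 97, - 95,  -  94 , - 75 ,  -  59,-49,  -  25, - 22, - 19,-2 , 21 , 22,29,  42, 53, 81, 82, 86,96]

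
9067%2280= 2227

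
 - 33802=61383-95185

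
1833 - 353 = 1480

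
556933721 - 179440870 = 377492851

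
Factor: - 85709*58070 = - 4977121630 = - 2^1*5^1*13^1*19^1*347^1*5807^1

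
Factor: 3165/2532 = 2^(-2)*5^1=   5/4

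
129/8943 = 43/2981 = 0.01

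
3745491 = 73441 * 51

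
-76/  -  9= 8  +  4/9  =  8.44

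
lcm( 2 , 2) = 2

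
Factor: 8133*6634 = 53954322  =  2^1 * 3^1*31^1*107^1 * 2711^1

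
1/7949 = 1/7949 = 0.00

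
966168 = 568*1701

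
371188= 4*92797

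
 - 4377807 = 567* ( - 7721)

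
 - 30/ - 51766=15/25883 =0.00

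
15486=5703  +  9783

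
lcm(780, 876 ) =56940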